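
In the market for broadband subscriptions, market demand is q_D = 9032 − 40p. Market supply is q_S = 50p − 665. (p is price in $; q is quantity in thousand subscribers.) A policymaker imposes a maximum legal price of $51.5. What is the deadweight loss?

In inverse form: demand p = 225.8 − 0.025q, supply p = 13.3 + 0.02q.
Competitive equilibrium: 225.8 − 0.025q = 13.3 + 0.02q → q* = 4722.2222, p* = 107.7444.
At the ceiling p = 51.5, quantity supplied = (51.5 − 13.3)/0.02 = 1910.
Willingness to pay at q' = 1910: 225.8 − 0.025·1910 = 178.05.
Δq = 4722.2222 − 1910 = 2812.2222; wedge = 178.05 − 51.5 = 126.55.
The triangle = ½ × 2812.2222 × 126.55 = $177943.36 thousand.

$177943.36 thousand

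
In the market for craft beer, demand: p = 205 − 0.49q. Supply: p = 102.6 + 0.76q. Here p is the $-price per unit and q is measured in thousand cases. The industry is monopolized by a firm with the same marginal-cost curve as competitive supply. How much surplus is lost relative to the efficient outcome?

Competitive equilibrium: 205 − 0.49q = 102.6 + 0.76q → q* = 81.92, p* = 164.8592.
Marginal revenue: MR = 205 − 0.98q. Set MR = MC: 205 − 0.98q = 102.6 + 0.76q → q_m = 58.8506.
Price p_m = 205 − 0.49·58.8506 = 176.1632; MC(q_m) = 102.6 + 0.76·58.8506 = 147.3265.
Competitive q* = 81.92, so Δq = 23.0694; wedge = 176.1632 − 147.3265 = 28.8367.
Welfare loss = ½ × 23.0694 × 28.8367 = $332.62 thousand.

$332.62 thousand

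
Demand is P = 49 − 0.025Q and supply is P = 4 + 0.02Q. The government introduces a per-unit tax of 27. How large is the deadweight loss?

8100

Competitive equilibrium: 49 − 0.025Q = 4 + 0.02Q → Q* = 1000, P* = 24.
With the tax, the buyer price exceeds the seller price by 27: (49 − 0.025Q) − (4 + 0.02Q) = 27 → Q' = 400.
ΔQ = 1000 − 400 = 600; the wedge equals the tax, 27.
Welfare loss = ½ × 600 × 27 = 8100.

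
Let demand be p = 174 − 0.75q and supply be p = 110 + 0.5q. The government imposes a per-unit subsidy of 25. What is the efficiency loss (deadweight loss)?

250

Competitive equilibrium: 174 − 0.75q = 110 + 0.5q → q* = 51.2, p* = 135.6.
The subsidy lowers effective supply by 25: p = 85 + 0.5q.
New quantity: 174 − 0.75q = 85 + 0.5q → q' = 71.2.
Overproduction Δq = 71.2 − 51.2 = 20; wedge = subsidy = 25.
DWL = ½ × 20 × 25 = 250.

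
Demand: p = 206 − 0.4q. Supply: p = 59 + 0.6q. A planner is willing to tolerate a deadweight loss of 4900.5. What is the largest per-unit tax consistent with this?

Competitive equilibrium: 206 − 0.4q = 59 + 0.6q → q* = 147, p* = 147.2.
A tax t gives Δq = t/1 and wedge t, so DWL = t²/2.
t²/2 = 4900.5 → t² = 9801 → t = 99.

99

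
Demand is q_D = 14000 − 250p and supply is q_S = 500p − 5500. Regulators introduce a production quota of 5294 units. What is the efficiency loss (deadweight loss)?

In inverse form: demand p = 56 − 0.004q, supply p = 11 + 0.002q.
Competitive equilibrium: 56 − 0.004q = 11 + 0.002q → q* = 7500, p* = 26.
At q = 5294: demand price = 56 − 0.004·5294 = 34.824; supply price = 11 + 0.002·5294 = 21.588.
Δq = 7500 − 5294 = 2206; wedge = 34.824 − 21.588 = 13.236.
Welfare loss = ½ × 2206 × 13.236 = 14599.308.

14599.308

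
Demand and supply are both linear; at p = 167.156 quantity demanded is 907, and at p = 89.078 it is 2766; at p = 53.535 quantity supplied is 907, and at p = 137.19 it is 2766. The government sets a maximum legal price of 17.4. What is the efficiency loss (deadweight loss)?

Demand slope = (89.078 − 167.156)/(2766 − 907) = −0.042, so p = 205.25 − 0.042q.
Supply slope = (137.19 − 53.535)/(2766 − 907) = 0.045, so p = 12.72 + 0.045q.
Competitive equilibrium: 205.25 − 0.042q = 12.72 + 0.045q → q* = 2212.9885, p* = 112.3045.
At the ceiling p = 17.4, quantity supplied = (17.4 − 12.72)/0.045 = 104.
Willingness to pay at q' = 104: 205.25 − 0.042·104 = 200.882.
Δq = 2212.9885 − 104 = 2108.9885; wedge = 200.882 − 17.4 = 183.482.
DWL = ½ × 2108.9885 × 183.482 = 193480.71.

193480.71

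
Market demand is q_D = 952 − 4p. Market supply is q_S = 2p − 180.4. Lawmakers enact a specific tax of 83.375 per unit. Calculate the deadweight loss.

4634.26

In inverse form: demand p = 238 − 0.25q, supply p = 90.2 + 0.5q.
Competitive equilibrium: 238 − 0.25q = 90.2 + 0.5q → q* = 197.0667, p* = 188.7333.
With the tax, the buyer price exceeds the seller price by 83.375: (238 − 0.25q) − (90.2 + 0.5q) = 83.375 → q' = 85.9.
Δq = 197.0667 − 85.9 = 111.1667; the wedge equals the tax, 83.375.
Deadweight loss = ½ × 111.1667 × 83.375 = 4634.26.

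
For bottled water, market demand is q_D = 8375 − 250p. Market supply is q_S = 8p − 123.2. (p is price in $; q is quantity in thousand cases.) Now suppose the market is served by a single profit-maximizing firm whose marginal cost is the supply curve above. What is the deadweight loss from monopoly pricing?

In inverse form: demand p = 33.5 − 0.004q, supply p = 15.4 + 0.125q.
Competitive equilibrium: 33.5 − 0.004q = 15.4 + 0.125q → q* = 140.3101, p* = 32.9388.
Marginal revenue: MR = 33.5 − 0.008q. Set MR = MC: 33.5 − 0.008q = 15.4 + 0.125q → q_m = 136.0902.
Price p_m = 33.5 − 0.004·136.0902 = 32.9556; MC(q_m) = 15.4 + 0.125·136.0902 = 32.4113.
Competitive q* = 140.3101, so Δq = 4.2199; wedge = 32.9556 − 32.4113 = 0.5443.
Welfare loss = ½ × 4.2199 × 0.5443 = $1.15 thousand.

$1.15 thousand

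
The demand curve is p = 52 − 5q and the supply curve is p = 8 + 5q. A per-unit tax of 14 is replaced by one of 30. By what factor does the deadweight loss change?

Competitive equilibrium: 52 − 5q = 8 + 5q → q* = 4.4, p* = 30.
For a per-unit tax t: Δq = t/10, so DWL = ½·t·(t/10) = t²/20.
At t = 14: DWL = 9.8. At t = 30: DWL = 45.
Ratio = (30/14)² = 4.592.

4.592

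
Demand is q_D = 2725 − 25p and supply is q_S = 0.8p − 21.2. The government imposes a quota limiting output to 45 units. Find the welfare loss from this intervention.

231.71

In inverse form: demand p = 109 − 0.04q, supply p = 26.5 + 1.25q.
Competitive equilibrium: 109 − 0.04q = 26.5 + 1.25q → q* = 63.9535, p* = 106.4419.
At q = 45: demand price = 109 − 0.04·45 = 107.2; supply price = 26.5 + 1.25·45 = 82.75.
Δq = 63.9535 − 45 = 18.9535; wedge = 107.2 − 82.75 = 24.45.
Welfare loss = ½ × 18.9535 × 24.45 = 231.71.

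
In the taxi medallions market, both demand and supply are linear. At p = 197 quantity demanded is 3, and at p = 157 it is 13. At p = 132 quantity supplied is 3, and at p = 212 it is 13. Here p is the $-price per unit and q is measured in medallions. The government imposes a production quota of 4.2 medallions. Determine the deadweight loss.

Demand slope = (157 − 197)/(13 − 3) = −4, so p = 209 − 4q.
Supply slope = (212 − 132)/(13 − 3) = 8, so p = 108 + 8q.
Competitive equilibrium: 209 − 4q = 108 + 8q → q* = 8.4167, p* = 175.3333.
At q = 4.2: demand price = 209 − 4·4.2 = 192.2; supply price = 108 + 8·4.2 = 141.6.
Δq = 8.4167 − 4.2 = 4.2167; wedge = 192.2 − 141.6 = 50.6.
DWL = ½ × 4.2167 × 50.6 = $106.68.

$106.68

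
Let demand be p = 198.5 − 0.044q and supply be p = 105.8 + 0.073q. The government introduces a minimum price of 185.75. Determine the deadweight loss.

Competitive equilibrium: 198.5 − 0.044q = 105.8 + 0.073q → q* = 792.3077, p* = 163.6385.
At the floor p = 185.75, quantity demanded = (198.5 − 185.75)/0.044 = 289.7727.
Sellers' marginal cost at q' = 289.7727: 105.8 + 0.073·289.7727 = 126.9534.
Δq = 792.3077 − 289.7727 = 502.535; wedge = 185.75 − 126.9534 = 58.7966.
Welfare loss = ½ × 502.535 × 58.7966 = 14773.67.

14773.67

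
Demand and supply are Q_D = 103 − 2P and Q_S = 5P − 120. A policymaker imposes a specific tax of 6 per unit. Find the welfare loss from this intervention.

25.71

In inverse form: demand P = 51.5 − 0.5Q, supply P = 24 + 0.2Q.
Competitive equilibrium: 51.5 − 0.5Q = 24 + 0.2Q → Q* = 39.2857, P* = 31.8571.
With the tax, the buyer price exceeds the seller price by 6: (51.5 − 0.5Q) − (24 + 0.2Q) = 6 → Q' = 30.7143.
ΔQ = 39.2857 − 30.7143 = 8.5714; the wedge equals the tax, 6.
The triangle = ½ × 8.5714 × 6 = 25.71.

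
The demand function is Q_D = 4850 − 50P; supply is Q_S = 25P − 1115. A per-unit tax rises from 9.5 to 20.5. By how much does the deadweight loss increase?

In inverse form: demand P = 97 − 0.02Q, supply P = 44.6 + 0.04Q.
Competitive equilibrium: 97 − 0.02Q = 44.6 + 0.04Q → Q* = 873.3333, P* = 79.5333.
For a per-unit tax t: ΔQ = t/0.06, so DWL = ½·t·(t/0.06) = t²/0.12.
At t = 9.5: DWL = 752.083. At t = 20.5: DWL = 3502.083.
Increase = 3502.083 − 752.083 = 2750.

2750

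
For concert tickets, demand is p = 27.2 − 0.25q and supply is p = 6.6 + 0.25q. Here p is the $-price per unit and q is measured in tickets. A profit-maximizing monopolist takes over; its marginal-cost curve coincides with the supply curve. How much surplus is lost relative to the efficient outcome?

$47.15

Competitive equilibrium: 27.2 − 0.25q = 6.6 + 0.25q → q* = 41.2, p* = 16.9.
Marginal revenue: MR = 27.2 − 0.5q. Set MR = MC: 27.2 − 0.5q = 6.6 + 0.25q → q_m = 27.4667.
Price p_m = 27.2 − 0.25·27.4667 = 20.3333; MC(q_m) = 6.6 + 0.25·27.4667 = 13.4667.
Competitive q* = 41.2, so Δq = 13.7333; wedge = 20.3333 − 13.4667 = 6.8666.
DWL = ½ × 13.7333 × 6.8666 = $47.15.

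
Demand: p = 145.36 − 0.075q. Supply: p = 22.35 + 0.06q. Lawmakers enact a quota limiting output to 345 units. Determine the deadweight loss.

Competitive equilibrium: 145.36 − 0.075q = 22.35 + 0.06q → q* = 911.1852, p* = 77.0211.
At q = 345: demand price = 145.36 − 0.075·345 = 119.485; supply price = 22.35 + 0.06·345 = 43.05.
Δq = 911.1852 − 345 = 566.1852; wedge = 119.485 − 43.05 = 76.435.
The triangle = ½ × 566.1852 × 76.435 = 21638.18.

21638.18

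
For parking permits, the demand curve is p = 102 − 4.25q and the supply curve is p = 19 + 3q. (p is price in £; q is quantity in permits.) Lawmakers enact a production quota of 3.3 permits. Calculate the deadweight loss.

£240.68

Competitive equilibrium: 102 − 4.25q = 19 + 3q → q* = 11.4483, p* = 53.3448.
At q = 3.3: demand price = 102 − 4.25·3.3 = 87.975; supply price = 19 + 3·3.3 = 28.9.
Δq = 11.4483 − 3.3 = 8.1483; wedge = 87.975 − 28.9 = 59.075.
The triangle = ½ × 8.1483 × 59.075 = £240.68.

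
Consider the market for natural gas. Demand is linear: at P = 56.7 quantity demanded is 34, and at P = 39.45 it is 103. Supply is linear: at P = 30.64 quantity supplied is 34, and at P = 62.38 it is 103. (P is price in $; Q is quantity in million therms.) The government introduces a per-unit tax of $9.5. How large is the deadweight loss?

Demand slope = (39.45 − 56.7)/(103 − 34) = −0.25, so P = 65.2 − 0.25Q.
Supply slope = (62.38 − 30.64)/(103 − 34) = 0.46, so P = 15 + 0.46Q.
Competitive equilibrium: 65.2 − 0.25Q = 15 + 0.46Q → Q* = 70.7042, P* = 47.5239.
With the tax, the buyer price exceeds the seller price by 9.5: (65.2 − 0.25Q) − (15 + 0.46Q) = 9.5 → Q' = 57.3239.
ΔQ = 70.7042 − 57.3239 = 13.3803; the wedge equals the tax, 9.5.
Welfare loss = ½ × 13.3803 × 9.5 = $63.56 million.

$63.56 million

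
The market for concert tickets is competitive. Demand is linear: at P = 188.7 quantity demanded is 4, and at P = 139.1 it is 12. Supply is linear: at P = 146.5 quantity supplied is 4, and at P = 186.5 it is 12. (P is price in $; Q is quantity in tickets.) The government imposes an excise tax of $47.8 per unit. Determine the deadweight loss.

$102

Demand slope = (139.1 − 188.7)/(12 − 4) = −6.2, so P = 213.5 − 6.2Q.
Supply slope = (186.5 − 146.5)/(12 − 4) = 5, so P = 126.5 + 5Q.
Competitive equilibrium: 213.5 − 6.2Q = 126.5 + 5Q → Q* = 7.7679, P* = 165.3393.
With the tax, the buyer price exceeds the seller price by 47.8: (213.5 − 6.2Q) − (126.5 + 5Q) = 47.8 → Q' = 3.5.
ΔQ = 7.7679 − 3.5 = 4.2679; the wedge equals the tax, 47.8.
Deadweight loss = ½ × 4.2679 × 47.8 = $102.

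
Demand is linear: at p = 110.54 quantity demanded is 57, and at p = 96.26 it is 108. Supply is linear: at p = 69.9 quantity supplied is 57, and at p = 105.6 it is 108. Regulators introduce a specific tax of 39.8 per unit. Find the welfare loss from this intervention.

Demand slope = (96.26 − 110.54)/(108 − 57) = −0.28, so p = 126.5 − 0.28q.
Supply slope = (105.6 − 69.9)/(108 − 57) = 0.7, so p = 30 + 0.7q.
Competitive equilibrium: 126.5 − 0.28q = 30 + 0.7q → q* = 98.4694, p* = 98.9286.
With the tax, the buyer price exceeds the seller price by 39.8: (126.5 − 0.28q) − (30 + 0.7q) = 39.8 → q' = 57.8571.
Δq = 98.4694 − 57.8571 = 40.6123; the wedge equals the tax, 39.8.
The triangle = ½ × 40.6123 × 39.8 = 808.18.

808.18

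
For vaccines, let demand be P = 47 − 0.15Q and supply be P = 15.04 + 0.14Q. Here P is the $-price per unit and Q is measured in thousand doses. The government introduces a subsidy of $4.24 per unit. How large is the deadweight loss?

Competitive equilibrium: 47 − 0.15Q = 15.04 + 0.14Q → Q* = 110.2069, P* = 30.469.
The subsidy lowers effective supply by 4.24: P = 10.8 + 0.14Q.
New quantity: 47 − 0.15Q = 10.8 + 0.14Q → Q' = 124.8276.
Overproduction ΔQ = 124.8276 − 110.2069 = 14.6207; wedge = subsidy = 4.24.
Welfare loss = ½ × 14.6207 × 4.24 = $31 thousand.

$31 thousand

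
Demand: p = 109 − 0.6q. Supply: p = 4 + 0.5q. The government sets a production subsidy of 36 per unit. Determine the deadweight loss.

589.09

Competitive equilibrium: 109 − 0.6q = 4 + 0.5q → q* = 95.4545, p* = 51.7273.
The subsidy lowers effective supply by 36: p = 0.5q − 32.
New quantity: 109 − 0.6q = 0.5q − 32 → q' = 128.1818.
Overproduction Δq = 128.1818 − 95.4545 = 32.7273; wedge = subsidy = 36.
Deadweight loss = ½ × 32.7273 × 36 = 589.09.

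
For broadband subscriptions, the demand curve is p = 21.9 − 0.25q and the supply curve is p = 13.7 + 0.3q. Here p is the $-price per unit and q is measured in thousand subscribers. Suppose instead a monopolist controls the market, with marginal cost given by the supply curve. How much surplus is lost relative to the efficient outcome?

Competitive equilibrium: 21.9 − 0.25q = 13.7 + 0.3q → q* = 14.9091, p* = 18.1727.
Marginal revenue: MR = 21.9 − 0.5q. Set MR = MC: 21.9 − 0.5q = 13.7 + 0.3q → q_m = 10.25.
Price p_m = 21.9 − 0.25·10.25 = 19.3375; MC(q_m) = 13.7 + 0.3·10.25 = 16.775.
Competitive q* = 14.9091, so Δq = 4.6591; wedge = 19.3375 − 16.775 = 2.5625.
Deadweight loss = ½ × 4.6591 × 2.5625 = $5.97 thousand.

$5.97 thousand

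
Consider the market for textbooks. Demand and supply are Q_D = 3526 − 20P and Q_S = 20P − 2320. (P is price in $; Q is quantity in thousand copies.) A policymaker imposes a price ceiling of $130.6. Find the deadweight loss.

In inverse form: demand P = 176.3 − 0.05Q, supply P = 116 + 0.05Q.
Competitive equilibrium: 176.3 − 0.05Q = 116 + 0.05Q → Q* = 603, P* = 146.15.
At the ceiling P = 130.6, quantity supplied = (130.6 − 116)/0.05 = 292.
Willingness to pay at Q' = 292: 176.3 − 0.05·292 = 161.7.
ΔQ = 603 − 292 = 311; wedge = 161.7 − 130.6 = 31.1.
DWL = ½ × 311 × 31.1 = $4836.05 thousand.

$4836.05 thousand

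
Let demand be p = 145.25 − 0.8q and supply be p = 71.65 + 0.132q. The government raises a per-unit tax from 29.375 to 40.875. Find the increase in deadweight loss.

433.41

Competitive equilibrium: 145.25 − 0.8q = 71.65 + 0.132q → q* = 78.97, p* = 82.074.
For a per-unit tax t: Δq = t/0.932, so DWL = ½·t·(t/0.932) = t²/1.864.
At t = 29.375: DWL = 462.924. At t = 40.875: DWL = 896.333.
Increase = 896.333 − 462.924 = 433.41.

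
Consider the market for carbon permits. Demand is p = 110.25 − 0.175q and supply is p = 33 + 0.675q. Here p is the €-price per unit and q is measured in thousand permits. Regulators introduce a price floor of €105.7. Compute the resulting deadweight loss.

Competitive equilibrium: 110.25 − 0.175q = 33 + 0.675q → q* = 90.8824, p* = 94.3456.
At the floor p = 105.7, quantity demanded = (110.25 − 105.7)/0.175 = 26.
Sellers' marginal cost at q' = 26: 33 + 0.675·26 = 50.55.
Δq = 90.8824 − 26 = 64.8824; wedge = 105.7 − 50.55 = 55.15.
The triangle = ½ × 64.8824 × 55.15 = €1789.13 thousand.

€1789.13 thousand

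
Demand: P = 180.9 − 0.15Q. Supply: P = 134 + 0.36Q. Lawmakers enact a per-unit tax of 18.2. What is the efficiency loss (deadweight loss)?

Competitive equilibrium: 180.9 − 0.15Q = 134 + 0.36Q → Q* = 91.9608, P* = 167.1059.
With the tax, the buyer price exceeds the seller price by 18.2: (180.9 − 0.15Q) − (134 + 0.36Q) = 18.2 → Q' = 56.2745.
ΔQ = 91.9608 − 56.2745 = 35.6863; the wedge equals the tax, 18.2.
DWL = ½ × 35.6863 × 18.2 = 324.75.

324.75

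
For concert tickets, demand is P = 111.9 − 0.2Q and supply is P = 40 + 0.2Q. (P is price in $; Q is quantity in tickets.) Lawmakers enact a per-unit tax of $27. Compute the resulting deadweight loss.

$911.25

Competitive equilibrium: 111.9 − 0.2Q = 40 + 0.2Q → Q* = 179.75, P* = 75.95.
With the tax, the buyer price exceeds the seller price by 27: (111.9 − 0.2Q) − (40 + 0.2Q) = 27 → Q' = 112.25.
ΔQ = 179.75 − 112.25 = 67.5; the wedge equals the tax, 27.
Deadweight loss = ½ × 67.5 × 27 = $911.25.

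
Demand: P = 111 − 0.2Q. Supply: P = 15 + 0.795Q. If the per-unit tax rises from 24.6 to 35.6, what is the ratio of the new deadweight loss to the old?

2.094

Competitive equilibrium: 111 − 0.2Q = 15 + 0.795Q → Q* = 96.4824, P* = 91.7035.
For a per-unit tax t: ΔQ = t/0.995, so DWL = ½·t·(t/0.995) = t²/1.99.
At t = 24.6: DWL = 304.101. At t = 35.6: DWL = 636.864.
Ratio = (35.6/24.6)² = 2.094.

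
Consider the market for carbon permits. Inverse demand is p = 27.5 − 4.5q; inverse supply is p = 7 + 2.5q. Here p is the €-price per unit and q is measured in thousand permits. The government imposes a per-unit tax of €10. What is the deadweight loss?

€7.14 thousand

Competitive equilibrium: 27.5 − 4.5q = 7 + 2.5q → q* = 2.9286, p* = 14.3214.
With the tax, the buyer price exceeds the seller price by 10: (27.5 − 4.5q) − (7 + 2.5q) = 10 → q' = 1.5.
Δq = 2.9286 − 1.5 = 1.4286; the wedge equals the tax, 10.
DWL = ½ × 1.4286 × 10 = €7.14 thousand.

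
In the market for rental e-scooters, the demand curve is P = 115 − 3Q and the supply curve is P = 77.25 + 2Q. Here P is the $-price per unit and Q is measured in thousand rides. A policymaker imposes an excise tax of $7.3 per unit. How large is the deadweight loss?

Competitive equilibrium: 115 − 3Q = 77.25 + 2Q → Q* = 7.55, P* = 92.35.
With the tax, the buyer price exceeds the seller price by 7.3: (115 − 3Q) − (77.25 + 2Q) = 7.3 → Q' = 6.09.
ΔQ = 7.55 − 6.09 = 1.46; the wedge equals the tax, 7.3.
DWL = ½ × 1.46 × 7.3 = $5.329 thousand.

$5.329 thousand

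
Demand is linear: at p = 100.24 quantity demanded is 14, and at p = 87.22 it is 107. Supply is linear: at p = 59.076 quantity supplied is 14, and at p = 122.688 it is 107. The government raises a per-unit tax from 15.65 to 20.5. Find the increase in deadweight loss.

106.39

Demand slope = (87.22 − 100.24)/(107 − 14) = −0.14, so p = 102.2 − 0.14q.
Supply slope = (122.688 − 59.076)/(107 − 14) = 0.684, so p = 49.5 + 0.684q.
Competitive equilibrium: 102.2 − 0.14q = 49.5 + 0.684q → q* = 63.9563, p* = 93.2461.
For a per-unit tax t: Δq = t/0.824, so DWL = ½·t·(t/0.824) = t²/1.648.
At t = 15.65: DWL = 148.618. At t = 20.5: DWL = 255.006.
Increase = 255.006 − 148.618 = 106.39.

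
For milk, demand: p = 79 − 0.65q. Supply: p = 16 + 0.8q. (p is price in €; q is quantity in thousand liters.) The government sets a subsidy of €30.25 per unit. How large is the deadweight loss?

€315.54 thousand

Competitive equilibrium: 79 − 0.65q = 16 + 0.8q → q* = 43.4483, p* = 50.7586.
The subsidy lowers effective supply by 30.25: p = 0.8q − 14.25.
New quantity: 79 − 0.65q = 0.8q − 14.25 → q' = 64.3103.
Overproduction Δq = 64.3103 − 43.4483 = 20.862; wedge = subsidy = 30.25.
Deadweight loss = ½ × 20.862 × 30.25 = €315.54 thousand.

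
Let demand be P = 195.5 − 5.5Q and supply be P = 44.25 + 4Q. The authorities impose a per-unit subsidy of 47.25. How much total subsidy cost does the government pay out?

987.28

Competitive equilibrium: 195.5 − 5.5Q = 44.25 + 4Q → Q* = 15.92105, P* = 107.93421.
The subsidy lowers effective supply by 47.25: P = 4Q − 3.
New quantity: 195.5 − 5.5Q = 4Q − 3 → Q' = 20.89474.
Total subsidy cost = 47.25 × 20.89474 = 987.28.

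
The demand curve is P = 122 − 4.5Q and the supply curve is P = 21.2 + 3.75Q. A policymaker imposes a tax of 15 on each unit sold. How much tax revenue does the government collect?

156

Competitive equilibrium: 122 − 4.5Q = 21.2 + 3.75Q → Q* = 12.2182, P* = 67.0182.
With the tax, the buyer price exceeds the seller price by 15: (122 − 4.5Q) − (21.2 + 3.75Q) = 15 → Q' = 10.4.
Tax revenue = 15 × 10.4 = 156.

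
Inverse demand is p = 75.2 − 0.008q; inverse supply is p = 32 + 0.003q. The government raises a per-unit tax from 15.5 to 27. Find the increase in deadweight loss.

22215.91

Competitive equilibrium: 75.2 − 0.008q = 32 + 0.003q → q* = 3927.2727, p* = 43.7818.
For a per-unit tax t: Δq = t/0.011, so DWL = ½·t·(t/0.011) = t²/0.022.
At t = 15.5: DWL = 10920.455. At t = 27: DWL = 33136.364.
Increase = 33136.364 − 10920.455 = 22215.91.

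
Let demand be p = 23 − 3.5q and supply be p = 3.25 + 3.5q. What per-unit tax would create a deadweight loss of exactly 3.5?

Competitive equilibrium: 23 − 3.5q = 3.25 + 3.5q → q* = 2.8214, p* = 13.125.
A tax t gives Δq = t/7 and wedge t, so DWL = t²/14.
t²/14 = 3.5 → t² = 49 → t = 7.

7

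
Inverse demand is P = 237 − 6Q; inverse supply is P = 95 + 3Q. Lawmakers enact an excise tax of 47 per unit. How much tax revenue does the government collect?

496.11

Competitive equilibrium: 237 − 6Q = 95 + 3Q → Q* = 15.7778, P* = 142.3333.
With the tax, the buyer price exceeds the seller price by 47: (237 − 6Q) − (95 + 3Q) = 47 → Q' = 10.5556.
Tax revenue = 47 × 10.5556 = 496.11.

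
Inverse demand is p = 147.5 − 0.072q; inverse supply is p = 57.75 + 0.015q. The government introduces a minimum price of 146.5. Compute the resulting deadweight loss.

45055.33

Competitive equilibrium: 147.5 − 0.072q = 57.75 + 0.015q → q* = 1031.6092, p* = 73.22414.
At the floor p = 146.5, quantity demanded = (147.5 − 146.5)/0.072 = 13.88889.
Sellers' marginal cost at q' = 13.88889: 57.75 + 0.015·13.88889 = 57.95833.
Δq = 1031.6092 − 13.88889 = 1017.72031; wedge = 146.5 − 57.95833 = 88.54167.
Welfare loss = ½ × 1017.72031 × 88.54167 = 45055.33.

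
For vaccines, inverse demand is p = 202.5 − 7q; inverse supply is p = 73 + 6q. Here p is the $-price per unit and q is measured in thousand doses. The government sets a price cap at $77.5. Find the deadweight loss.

Competitive equilibrium: 202.5 − 7q = 73 + 6q → q* = 9.9615, p* = 132.7692.
At the ceiling p = 77.5, quantity supplied = (77.5 − 73)/6 = 0.75.
Willingness to pay at q' = 0.75: 202.5 − 7·0.75 = 197.25.
Δq = 9.9615 − 0.75 = 9.2115; wedge = 197.25 − 77.5 = 119.75.
DWL = ½ × 9.2115 × 119.75 = $551.54 thousand.

$551.54 thousand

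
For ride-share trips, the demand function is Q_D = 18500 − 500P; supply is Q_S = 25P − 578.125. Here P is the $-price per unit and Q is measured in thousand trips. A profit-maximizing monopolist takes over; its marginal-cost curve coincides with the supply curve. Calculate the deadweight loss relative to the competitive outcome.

$4.74 thousand

In inverse form: demand P = 37 − 0.002Q, supply P = 23.125 + 0.04Q.
Competitive equilibrium: 37 − 0.002Q = 23.125 + 0.04Q → Q* = 330.3571, P* = 36.3393.
Marginal revenue: MR = 37 − 0.004Q. Set MR = MC: 37 − 0.004Q = 23.125 + 0.04Q → Q_m = 315.3409.
Price P_m = 37 − 0.002·315.3409 = 36.3693; MC(Q_m) = 23.125 + 0.04·315.3409 = 35.7386.
Competitive Q* = 330.3571, so ΔQ = 15.0162; wedge = 36.3693 − 35.7386 = 0.6307.
Welfare loss = ½ × 15.0162 × 0.6307 = $4.74 thousand.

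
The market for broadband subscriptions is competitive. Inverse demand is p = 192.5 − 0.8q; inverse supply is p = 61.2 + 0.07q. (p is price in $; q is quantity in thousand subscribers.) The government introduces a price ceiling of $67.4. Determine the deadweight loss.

Competitive equilibrium: 192.5 − 0.8q = 61.2 + 0.07q → q* = 150.9195, p* = 71.7644.
At the ceiling p = 67.4, quantity supplied = (67.4 − 61.2)/0.07 = 88.5714.
Willingness to pay at q' = 88.5714: 192.5 − 0.8·88.5714 = 121.6429.
Δq = 150.9195 − 88.5714 = 62.3481; wedge = 121.6429 − 67.4 = 54.2429.
The triangle = ½ × 62.3481 × 54.2429 = $1690.97 thousand.

$1690.97 thousand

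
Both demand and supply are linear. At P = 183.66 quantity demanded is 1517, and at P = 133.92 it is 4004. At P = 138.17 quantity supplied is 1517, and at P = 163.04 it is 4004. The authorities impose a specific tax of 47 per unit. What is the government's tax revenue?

Demand slope = (133.92 − 183.66)/(4004 − 1517) = −0.02, so P = 214 − 0.02Q.
Supply slope = (163.04 − 138.17)/(4004 − 1517) = 0.01, so P = 123 + 0.01Q.
Competitive equilibrium: 214 − 0.02Q = 123 + 0.01Q → Q* = 3033.3333, P* = 153.3333.
With the tax, the buyer price exceeds the seller price by 47: (214 − 0.02Q) − (123 + 0.01Q) = 47 → Q' = 1466.6667.
Tax revenue = 47 × 1466.6667 = 68933.33.

68933.33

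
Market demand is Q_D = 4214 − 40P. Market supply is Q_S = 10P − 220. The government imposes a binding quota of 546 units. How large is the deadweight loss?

In inverse form: demand P = 105.35 − 0.025Q, supply P = 22 + 0.1Q.
Competitive equilibrium: 105.35 − 0.025Q = 22 + 0.1Q → Q* = 666.8, P* = 88.68.
At Q = 546: demand price = 105.35 − 0.025·546 = 91.7; supply price = 22 + 0.1·546 = 76.6.
ΔQ = 666.8 − 546 = 120.8; wedge = 91.7 − 76.6 = 15.1.
DWL = ½ × 120.8 × 15.1 = 912.04.

912.04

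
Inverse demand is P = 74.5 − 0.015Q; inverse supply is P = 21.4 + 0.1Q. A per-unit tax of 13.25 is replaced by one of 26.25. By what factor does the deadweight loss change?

3.925

Competitive equilibrium: 74.5 − 0.015Q = 21.4 + 0.1Q → Q* = 461.7391, P* = 67.5739.
For a per-unit tax t: ΔQ = t/0.115, so DWL = ½·t·(t/0.115) = t²/0.23.
At t = 13.25: DWL = 763.315. At t = 26.25: DWL = 2995.924.
Ratio = (26.25/13.25)² = 3.925.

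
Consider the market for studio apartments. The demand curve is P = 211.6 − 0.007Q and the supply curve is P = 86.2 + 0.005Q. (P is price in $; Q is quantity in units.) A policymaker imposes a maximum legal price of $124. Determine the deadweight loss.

$50112.60

Competitive equilibrium: 211.6 − 0.007Q = 86.2 + 0.005Q → Q* = 10450, P* = 138.45.
At the ceiling P = 124, quantity supplied = (124 − 86.2)/0.005 = 7560.
Willingness to pay at Q' = 7560: 211.6 − 0.007·7560 = 158.68.
ΔQ = 10450 − 7560 = 2890; wedge = 158.68 − 124 = 34.68.
The triangle = ½ × 2890 × 34.68 = $50112.60.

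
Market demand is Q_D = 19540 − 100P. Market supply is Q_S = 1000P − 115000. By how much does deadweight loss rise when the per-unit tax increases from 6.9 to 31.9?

44090.91

In inverse form: demand P = 195.4 − 0.01Q, supply P = 115 + 0.001Q.
Competitive equilibrium: 195.4 − 0.01Q = 115 + 0.001Q → Q* = 7309.0909, P* = 122.3091.
For a per-unit tax t: ΔQ = t/0.011, so DWL = ½·t·(t/0.011) = t²/0.022.
At t = 6.9: DWL = 2164.091. At t = 31.9: DWL = 46255.
Increase = 46255 − 2164.091 = 44090.91.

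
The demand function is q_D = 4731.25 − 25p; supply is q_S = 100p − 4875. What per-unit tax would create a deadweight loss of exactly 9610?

31

In inverse form: demand p = 189.25 − 0.04q, supply p = 48.75 + 0.01q.
Competitive equilibrium: 189.25 − 0.04q = 48.75 + 0.01q → q* = 2810, p* = 76.85.
A tax t gives Δq = t/0.05 and wedge t, so DWL = t²/0.1.
t²/0.1 = 9610 → t² = 961 → t = 31.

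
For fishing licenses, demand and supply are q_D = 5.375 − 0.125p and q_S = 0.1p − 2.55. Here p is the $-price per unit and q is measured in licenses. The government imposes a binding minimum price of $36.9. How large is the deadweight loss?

$0.40

In inverse form: demand p = 43 − 8q, supply p = 25.5 + 10q.
Competitive equilibrium: 43 − 8q = 25.5 + 10q → q* = 0.9722, p* = 35.2222.
At the floor p = 36.9, quantity demanded = (43 − 36.9)/8 = 0.7625.
Sellers' marginal cost at q' = 0.7625: 25.5 + 10·0.7625 = 33.125.
Δq = 0.9722 − 0.7625 = 0.2097; wedge = 36.9 − 33.125 = 3.775.
DWL = ½ × 0.2097 × 3.775 = $0.40.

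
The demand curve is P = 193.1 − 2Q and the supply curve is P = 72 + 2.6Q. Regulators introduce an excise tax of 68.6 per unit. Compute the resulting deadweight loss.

Competitive equilibrium: 193.1 − 2Q = 72 + 2.6Q → Q* = 26.3261, P* = 140.4478.
With the tax, the buyer price exceeds the seller price by 68.6: (193.1 − 2Q) − (72 + 2.6Q) = 68.6 → Q' = 11.413.
ΔQ = 26.3261 − 11.413 = 14.9131; the wedge equals the tax, 68.6.
DWL = ½ × 14.9131 × 68.6 = 511.52.

511.52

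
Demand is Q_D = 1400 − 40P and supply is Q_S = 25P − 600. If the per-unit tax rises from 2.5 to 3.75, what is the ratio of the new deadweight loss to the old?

2.25

In inverse form: demand P = 35 − 0.025Q, supply P = 24 + 0.04Q.
Competitive equilibrium: 35 − 0.025Q = 24 + 0.04Q → Q* = 169.2308, P* = 30.7692.
For a per-unit tax t: ΔQ = t/0.065, so DWL = ½·t·(t/0.065) = t²/0.13.
At t = 2.5: DWL = 48.077. At t = 3.75: DWL = 108.173.
Ratio = (3.75/2.5)² = 2.25.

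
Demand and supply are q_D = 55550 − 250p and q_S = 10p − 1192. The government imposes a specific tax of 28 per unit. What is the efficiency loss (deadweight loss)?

3769.23

In inverse form: demand p = 222.2 − 0.004q, supply p = 119.2 + 0.1q.
Competitive equilibrium: 222.2 − 0.004q = 119.2 + 0.1q → q* = 990.3846, p* = 218.2385.
With the tax, the buyer price exceeds the seller price by 28: (222.2 − 0.004q) − (119.2 + 0.1q) = 28 → q' = 721.1538.
Δq = 990.3846 − 721.1538 = 269.2308; the wedge equals the tax, 28.
DWL = ½ × 269.2308 × 28 = 3769.23.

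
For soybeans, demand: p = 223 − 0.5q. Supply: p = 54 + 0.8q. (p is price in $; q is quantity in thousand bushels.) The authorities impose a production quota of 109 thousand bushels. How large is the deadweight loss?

$286.65 thousand

Competitive equilibrium: 223 − 0.5q = 54 + 0.8q → q* = 130, p* = 158.
At q = 109: demand price = 223 − 0.5·109 = 168.5; supply price = 54 + 0.8·109 = 141.2.
Δq = 130 − 109 = 21; wedge = 168.5 − 141.2 = 27.3.
DWL = ½ × 21 × 27.3 = $286.65 thousand.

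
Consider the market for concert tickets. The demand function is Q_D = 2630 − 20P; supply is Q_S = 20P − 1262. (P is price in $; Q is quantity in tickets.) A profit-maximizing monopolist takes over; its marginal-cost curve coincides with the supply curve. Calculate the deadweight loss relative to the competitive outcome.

In inverse form: demand P = 131.5 − 0.05Q, supply P = 63.1 + 0.05Q.
Competitive equilibrium: 131.5 − 0.05Q = 63.1 + 0.05Q → Q* = 684, P* = 97.3.
Marginal revenue: MR = 131.5 − 0.1Q. Set MR = MC: 131.5 − 0.1Q = 63.1 + 0.05Q → Q_m = 456.
Price P_m = 131.5 − 0.05·456 = 108.7; MC(Q_m) = 63.1 + 0.05·456 = 85.9.
Competitive Q* = 684, so ΔQ = 228; wedge = 108.7 − 85.9 = 22.8.
Welfare loss = ½ × 228 × 22.8 = $2599.20.

$2599.20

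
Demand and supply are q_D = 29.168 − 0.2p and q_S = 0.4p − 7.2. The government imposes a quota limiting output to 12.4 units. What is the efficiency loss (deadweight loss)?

80.92

In inverse form: demand p = 145.84 − 5q, supply p = 18 + 2.5q.
Competitive equilibrium: 145.84 − 5q = 18 + 2.5q → q* = 17.0453, p* = 60.6133.
At q = 12.4: demand price = 145.84 − 5·12.4 = 83.84; supply price = 18 + 2.5·12.4 = 49.
Δq = 17.0453 − 12.4 = 4.6453; wedge = 83.84 − 49 = 34.84.
Welfare loss = ½ × 4.6453 × 34.84 = 80.92.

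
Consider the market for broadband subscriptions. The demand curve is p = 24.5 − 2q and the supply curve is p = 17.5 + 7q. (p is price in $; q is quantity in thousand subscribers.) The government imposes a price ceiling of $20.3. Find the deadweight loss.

Competitive equilibrium: 24.5 − 2q = 17.5 + 7q → q* = 0.7778, p* = 22.9444.
At the ceiling p = 20.3, quantity supplied = (20.3 − 17.5)/7 = 0.4.
Willingness to pay at q' = 0.4: 24.5 − 2·0.4 = 23.7.
Δq = 0.7778 − 0.4 = 0.3778; wedge = 23.7 − 20.3 = 3.4.
The triangle = ½ × 0.3778 × 3.4 = $0.64 thousand.

$0.64 thousand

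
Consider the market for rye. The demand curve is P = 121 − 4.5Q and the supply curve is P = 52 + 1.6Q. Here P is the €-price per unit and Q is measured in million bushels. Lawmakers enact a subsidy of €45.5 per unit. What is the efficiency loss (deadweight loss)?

Competitive equilibrium: 121 − 4.5Q = 52 + 1.6Q → Q* = 11.3115, P* = 70.0984.
The subsidy lowers effective supply by 45.5: P = 6.5 + 1.6Q.
New quantity: 121 − 4.5Q = 6.5 + 1.6Q → Q' = 18.7705.
Overproduction ΔQ = 18.7705 − 11.3115 = 7.459; wedge = subsidy = 45.5.
DWL = ½ × 7.459 × 45.5 = €169.69 million.

€169.69 million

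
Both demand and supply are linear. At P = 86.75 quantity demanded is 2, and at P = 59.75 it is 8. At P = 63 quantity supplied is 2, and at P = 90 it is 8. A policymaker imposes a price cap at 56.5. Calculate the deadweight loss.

Demand slope = (59.75 − 86.75)/(8 − 2) = −4.5, so P = 95.75 − 4.5Q.
Supply slope = (90 − 63)/(8 − 2) = 4.5, so P = 54 + 4.5Q.
Competitive equilibrium: 95.75 − 4.5Q = 54 + 4.5Q → Q* = 4.6389, P* = 74.875.
At the ceiling P = 56.5, quantity supplied = (56.5 − 54)/4.5 = 0.5556.
Willingness to pay at Q' = 0.5556: 95.75 − 4.5·0.5556 = 93.2498.
ΔQ = 4.6389 − 0.5556 = 4.0833; wedge = 93.2498 − 56.5 = 36.7498.
DWL = ½ × 4.0833 × 36.7498 = 75.03.

75.03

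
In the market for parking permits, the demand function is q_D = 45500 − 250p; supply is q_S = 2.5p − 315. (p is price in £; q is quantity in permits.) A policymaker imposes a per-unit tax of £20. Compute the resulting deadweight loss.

£495.05

In inverse form: demand p = 182 − 0.004q, supply p = 126 + 0.4q.
Competitive equilibrium: 182 − 0.004q = 126 + 0.4q → q* = 138.6139, p* = 181.4455.
With the tax, the buyer price exceeds the seller price by 20: (182 − 0.004q) − (126 + 0.4q) = 20 → q' = 89.1089.
Δq = 138.6139 − 89.1089 = 49.505; the wedge equals the tax, 20.
The triangle = ½ × 49.505 × 20 = £495.05.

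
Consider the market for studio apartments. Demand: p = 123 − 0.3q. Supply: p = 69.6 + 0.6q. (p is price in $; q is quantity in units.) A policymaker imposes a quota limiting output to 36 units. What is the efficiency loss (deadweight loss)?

Competitive equilibrium: 123 − 0.3q = 69.6 + 0.6q → q* = 59.3333, p* = 105.2.
At q = 36: demand price = 123 − 0.3·36 = 112.2; supply price = 69.6 + 0.6·36 = 91.2.
Δq = 59.3333 − 36 = 23.3333; wedge = 112.2 − 91.2 = 21.
Welfare loss = ½ × 23.3333 × 21 = $245.

$245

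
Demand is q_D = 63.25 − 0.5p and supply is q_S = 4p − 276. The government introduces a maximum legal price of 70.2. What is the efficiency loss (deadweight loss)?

In inverse form: demand p = 126.5 − 2q, supply p = 69 + 0.25q.
Competitive equilibrium: 126.5 − 2q = 69 + 0.25q → q* = 25.5556, p* = 75.3889.
At the ceiling p = 70.2, quantity supplied = (70.2 − 69)/0.25 = 4.8.
Willingness to pay at q' = 4.8: 126.5 − 2·4.8 = 116.9.
Δq = 25.5556 − 4.8 = 20.7556; wedge = 116.9 − 70.2 = 46.7.
The triangle = ½ × 20.7556 × 46.7 = 484.64.

484.64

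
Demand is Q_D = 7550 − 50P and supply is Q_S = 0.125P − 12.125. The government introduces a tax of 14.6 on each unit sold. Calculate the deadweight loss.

13.29

In inverse form: demand P = 151 − 0.02Q, supply P = 97 + 8Q.
Competitive equilibrium: 151 − 0.02Q = 97 + 8Q → Q* = 6.7332, P* = 150.8653.
With the tax, the buyer price exceeds the seller price by 14.6: (151 − 0.02Q) − (97 + 8Q) = 14.6 → Q' = 4.9127.
ΔQ = 6.7332 − 4.9127 = 1.8205; the wedge equals the tax, 14.6.
Deadweight loss = ½ × 1.8205 × 14.6 = 13.29.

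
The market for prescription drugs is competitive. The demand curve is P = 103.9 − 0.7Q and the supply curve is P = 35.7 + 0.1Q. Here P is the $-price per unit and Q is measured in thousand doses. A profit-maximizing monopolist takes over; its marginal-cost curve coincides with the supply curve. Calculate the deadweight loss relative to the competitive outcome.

Competitive equilibrium: 103.9 − 0.7Q = 35.7 + 0.1Q → Q* = 85.25, P* = 44.225.
Marginal revenue: MR = 103.9 − 1.4Q. Set MR = MC: 103.9 − 1.4Q = 35.7 + 0.1Q → Q_m = 45.46667.
Price P_m = 103.9 − 0.7·45.46667 = 72.07333; MC(Q_m) = 35.7 + 0.1·45.46667 = 40.24667.
Competitive Q* = 85.25, so ΔQ = 39.78333; wedge = 72.07333 − 40.24667 = 31.82666.
The triangle = ½ × 39.78333 × 31.82666 = $633.09 thousand.

$633.09 thousand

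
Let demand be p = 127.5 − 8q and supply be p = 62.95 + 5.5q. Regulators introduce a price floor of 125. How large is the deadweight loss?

134.81

Competitive equilibrium: 127.5 − 8q = 62.95 + 5.5q → q* = 4.7815, p* = 89.2481.
At the floor p = 125, quantity demanded = (127.5 − 125)/8 = 0.3125.
Sellers' marginal cost at q' = 0.3125: 62.95 + 5.5·0.3125 = 64.6688.
Δq = 4.7815 − 0.3125 = 4.469; wedge = 125 − 64.6688 = 60.3312.
Welfare loss = ½ × 4.469 × 60.3312 = 134.81.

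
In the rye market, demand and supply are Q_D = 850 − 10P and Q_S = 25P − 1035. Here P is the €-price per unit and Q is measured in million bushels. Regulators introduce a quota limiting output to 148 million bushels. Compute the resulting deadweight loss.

In inverse form: demand P = 85 − 0.1Q, supply P = 41.4 + 0.04Q.
Competitive equilibrium: 85 − 0.1Q = 41.4 + 0.04Q → Q* = 311.4286, P* = 53.8571.
At Q = 148: demand price = 85 − 0.1·148 = 70.2; supply price = 41.4 + 0.04·148 = 47.32.
ΔQ = 311.4286 − 148 = 163.4286; wedge = 70.2 − 47.32 = 22.88.
Welfare loss = ½ × 163.4286 × 22.88 = €1869.62 million.

€1869.62 million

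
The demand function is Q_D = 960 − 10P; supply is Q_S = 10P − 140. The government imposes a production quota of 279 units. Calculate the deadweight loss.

In inverse form: demand P = 96 − 0.1Q, supply P = 14 + 0.1Q.
Competitive equilibrium: 96 − 0.1Q = 14 + 0.1Q → Q* = 410, P* = 55.
At Q = 279: demand price = 96 − 0.1·279 = 68.1; supply price = 14 + 0.1·279 = 41.9.
ΔQ = 410 − 279 = 131; wedge = 68.1 − 41.9 = 26.2.
Deadweight loss = ½ × 131 × 26.2 = 1716.10.

1716.10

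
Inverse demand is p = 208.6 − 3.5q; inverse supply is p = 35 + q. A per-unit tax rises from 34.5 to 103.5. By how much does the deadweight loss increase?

1058

Competitive equilibrium: 208.6 − 3.5q = 35 + q → q* = 38.5778, p* = 73.5778.
For a per-unit tax t: Δq = t/4.5, so DWL = ½·t·(t/4.5) = t²/9.
At t = 34.5: DWL = 132.25. At t = 103.5: DWL = 1190.25.
Increase = 1190.25 − 132.25 = 1058.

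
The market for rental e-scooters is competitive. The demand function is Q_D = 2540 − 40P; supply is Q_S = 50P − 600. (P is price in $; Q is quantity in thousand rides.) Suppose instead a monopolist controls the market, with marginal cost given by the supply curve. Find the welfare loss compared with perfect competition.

$3758.86 thousand

In inverse form: demand P = 63.5 − 0.025Q, supply P = 12 + 0.02Q.
Competitive equilibrium: 63.5 − 0.025Q = 12 + 0.02Q → Q* = 1144.44444, P* = 34.88889.
Marginal revenue: MR = 63.5 − 0.05Q. Set MR = MC: 63.5 − 0.05Q = 12 + 0.02Q → Q_m = 735.71429.
Price P_m = 63.5 − 0.025·735.71429 = 45.10714; MC(Q_m) = 12 + 0.02·735.71429 = 26.71429.
Competitive Q* = 1144.44444, so ΔQ = 408.73015; wedge = 45.10714 − 26.71429 = 18.39285.
Welfare loss = ½ × 408.73015 × 18.39285 = $3758.86 thousand.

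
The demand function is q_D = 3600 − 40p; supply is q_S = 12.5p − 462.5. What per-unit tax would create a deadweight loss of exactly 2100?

In inverse form: demand p = 90 − 0.025q, supply p = 37 + 0.08q.
Competitive equilibrium: 90 − 0.025q = 37 + 0.08q → q* = 504.7619, p* = 77.381.
A tax t gives Δq = t/0.105 and wedge t, so DWL = t²/0.21.
t²/0.21 = 2100 → t² = 441 → t = 21.

21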